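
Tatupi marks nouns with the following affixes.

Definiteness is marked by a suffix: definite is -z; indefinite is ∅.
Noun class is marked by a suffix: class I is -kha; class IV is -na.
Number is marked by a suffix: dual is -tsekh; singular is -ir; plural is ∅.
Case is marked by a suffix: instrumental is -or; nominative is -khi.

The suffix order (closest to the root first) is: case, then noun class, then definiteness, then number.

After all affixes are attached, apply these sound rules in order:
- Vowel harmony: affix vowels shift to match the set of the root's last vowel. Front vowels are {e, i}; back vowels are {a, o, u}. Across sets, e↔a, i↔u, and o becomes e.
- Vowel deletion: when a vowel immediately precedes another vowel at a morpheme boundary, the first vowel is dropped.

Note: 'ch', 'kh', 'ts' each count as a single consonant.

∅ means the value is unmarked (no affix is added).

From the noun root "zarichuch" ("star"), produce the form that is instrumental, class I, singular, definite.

Attach case instrumental -or → zarichuchor.
Attach noun class class I -kha → zarichuchorkha.
Attach definiteness definite -z → zarichuchorkhaz.
Attach number singular -ir → zarichuchorkhazir.
Apply vowel harmony: zarichuchorkhazir → zarichuchorkhazur.
Vowel deletion: no change.

zarichuchorkhazur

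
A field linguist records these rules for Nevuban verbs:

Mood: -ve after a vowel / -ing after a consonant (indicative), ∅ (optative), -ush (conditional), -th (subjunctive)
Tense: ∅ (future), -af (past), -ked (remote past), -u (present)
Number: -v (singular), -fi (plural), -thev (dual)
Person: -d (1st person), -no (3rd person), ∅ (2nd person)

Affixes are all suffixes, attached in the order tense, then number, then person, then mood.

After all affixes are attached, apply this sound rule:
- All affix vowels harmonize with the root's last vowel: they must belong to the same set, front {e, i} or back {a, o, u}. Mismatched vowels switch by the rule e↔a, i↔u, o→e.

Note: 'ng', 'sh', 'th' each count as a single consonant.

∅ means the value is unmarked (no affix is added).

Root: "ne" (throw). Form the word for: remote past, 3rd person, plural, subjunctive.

nekedfineth

Attach tense remote past -ked → neked.
Attach number plural -fi → nekedfi.
Attach person 3rd person -no → nekedfino.
Attach mood subjunctive -th → nekedfinoth.
Apply vowel harmony: nekedfinoth → nekedfineth.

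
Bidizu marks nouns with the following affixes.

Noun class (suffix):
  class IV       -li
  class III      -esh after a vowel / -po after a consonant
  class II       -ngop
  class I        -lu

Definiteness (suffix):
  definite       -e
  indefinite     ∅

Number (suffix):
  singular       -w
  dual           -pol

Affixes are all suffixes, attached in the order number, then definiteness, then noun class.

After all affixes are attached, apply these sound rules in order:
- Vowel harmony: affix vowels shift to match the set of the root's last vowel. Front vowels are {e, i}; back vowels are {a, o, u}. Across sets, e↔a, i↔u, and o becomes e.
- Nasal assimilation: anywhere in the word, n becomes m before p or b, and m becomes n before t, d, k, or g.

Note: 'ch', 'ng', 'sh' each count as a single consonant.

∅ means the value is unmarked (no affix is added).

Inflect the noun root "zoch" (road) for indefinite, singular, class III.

Attach number singular -w → zochw.
definiteness = indefinite: zero marking, form stays zochw.
Attach noun class class III -po (after consonant 'w') → zochwpo.
Vowel harmony: no change.
Nasal assimilation: no change.

zochwpo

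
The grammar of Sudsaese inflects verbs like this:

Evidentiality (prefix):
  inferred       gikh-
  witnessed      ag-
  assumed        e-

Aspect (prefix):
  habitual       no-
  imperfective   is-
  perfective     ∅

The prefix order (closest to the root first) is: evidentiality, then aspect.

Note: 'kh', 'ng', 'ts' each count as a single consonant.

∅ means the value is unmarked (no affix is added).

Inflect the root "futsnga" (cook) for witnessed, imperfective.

Attach evidentiality witnessed ag- → agfutsnga.
Attach aspect imperfective is- → isagfutsnga.

isagfutsnga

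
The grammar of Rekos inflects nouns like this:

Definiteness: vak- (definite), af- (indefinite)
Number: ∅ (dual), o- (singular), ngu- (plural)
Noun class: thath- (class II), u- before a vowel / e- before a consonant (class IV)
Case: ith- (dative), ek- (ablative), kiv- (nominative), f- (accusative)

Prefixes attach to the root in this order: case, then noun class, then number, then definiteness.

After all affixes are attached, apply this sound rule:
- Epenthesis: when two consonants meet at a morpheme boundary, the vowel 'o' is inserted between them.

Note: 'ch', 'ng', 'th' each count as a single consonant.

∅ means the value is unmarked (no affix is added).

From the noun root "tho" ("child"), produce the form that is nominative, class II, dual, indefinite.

Attach case nominative kiv- → kivtho.
Attach noun class class II thath- → thathkivtho.
number = dual: zero marking, form stays thathkivtho.
Attach definiteness indefinite af- → afthathkivtho.
Apply epenthesis: afthathkivtho → afothathokivotho.

afothathokivotho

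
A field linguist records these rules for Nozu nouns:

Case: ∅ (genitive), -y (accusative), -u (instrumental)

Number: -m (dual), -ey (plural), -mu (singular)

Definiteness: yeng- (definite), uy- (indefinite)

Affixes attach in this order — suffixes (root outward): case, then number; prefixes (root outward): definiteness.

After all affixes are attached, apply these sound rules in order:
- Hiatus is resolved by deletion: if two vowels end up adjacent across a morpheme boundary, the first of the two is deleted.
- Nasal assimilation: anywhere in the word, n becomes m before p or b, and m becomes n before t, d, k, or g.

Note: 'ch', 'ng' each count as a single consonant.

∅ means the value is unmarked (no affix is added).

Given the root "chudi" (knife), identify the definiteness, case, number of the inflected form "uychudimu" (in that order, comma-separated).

Segment: uy-chudi-mu.
definiteness: uy- → indefinite.
case: ∅ → genitive.
number: -mu → singular.

indefinite, genitive, singular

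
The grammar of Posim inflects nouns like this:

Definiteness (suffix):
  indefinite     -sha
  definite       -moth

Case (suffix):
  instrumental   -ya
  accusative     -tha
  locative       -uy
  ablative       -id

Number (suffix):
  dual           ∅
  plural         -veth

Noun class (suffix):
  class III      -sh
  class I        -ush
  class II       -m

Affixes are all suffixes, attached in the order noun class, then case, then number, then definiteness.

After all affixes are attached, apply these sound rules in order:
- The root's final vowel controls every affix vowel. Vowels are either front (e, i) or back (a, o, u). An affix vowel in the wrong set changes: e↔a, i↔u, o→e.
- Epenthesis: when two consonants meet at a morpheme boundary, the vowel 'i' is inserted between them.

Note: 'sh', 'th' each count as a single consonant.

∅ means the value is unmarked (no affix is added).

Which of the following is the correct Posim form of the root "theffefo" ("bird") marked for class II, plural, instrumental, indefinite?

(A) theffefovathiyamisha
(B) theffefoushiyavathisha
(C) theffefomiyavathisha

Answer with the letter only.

Attach noun class class II -m → theffefom.
Attach case instrumental -ya → theffefomya.
Attach number plural -veth → theffefomyaveth.
Attach definiteness indefinite -sha → theffefomyavethsha.
Apply vowel harmony: theffefomyavethsha → theffefomyavathsha.
Apply epenthesis: theffefomyavathsha → theffefomiyavathisha.
So the correct form is theffefomiyavathisha, option (C).
(B) theffefoushiyavathisha is wrong: it uses class I instead of class II for noun class.
(A) theffefovathiyamisha is wrong: it has the affixes in the wrong order.

C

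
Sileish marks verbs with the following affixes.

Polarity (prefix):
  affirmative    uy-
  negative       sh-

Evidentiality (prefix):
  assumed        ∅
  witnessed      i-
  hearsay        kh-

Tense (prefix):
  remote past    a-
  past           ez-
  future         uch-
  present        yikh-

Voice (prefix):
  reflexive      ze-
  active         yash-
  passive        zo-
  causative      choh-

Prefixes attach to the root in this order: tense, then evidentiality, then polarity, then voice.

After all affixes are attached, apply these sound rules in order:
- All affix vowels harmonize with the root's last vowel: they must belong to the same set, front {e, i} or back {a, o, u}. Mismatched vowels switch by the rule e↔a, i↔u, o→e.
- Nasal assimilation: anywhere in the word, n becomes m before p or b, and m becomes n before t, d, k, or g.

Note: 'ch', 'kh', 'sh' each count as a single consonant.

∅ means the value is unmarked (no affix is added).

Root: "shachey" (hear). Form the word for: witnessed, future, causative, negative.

chehshiichshachey

Attach tense future uch- → uchshachey.
Attach evidentiality witnessed i- → iuchshachey.
Attach polarity negative sh- → shiuchshachey.
Attach voice causative choh- → chohshiuchshachey.
Apply vowel harmony: chohshiuchshachey → chehshiichshachey.
Nasal assimilation: no change.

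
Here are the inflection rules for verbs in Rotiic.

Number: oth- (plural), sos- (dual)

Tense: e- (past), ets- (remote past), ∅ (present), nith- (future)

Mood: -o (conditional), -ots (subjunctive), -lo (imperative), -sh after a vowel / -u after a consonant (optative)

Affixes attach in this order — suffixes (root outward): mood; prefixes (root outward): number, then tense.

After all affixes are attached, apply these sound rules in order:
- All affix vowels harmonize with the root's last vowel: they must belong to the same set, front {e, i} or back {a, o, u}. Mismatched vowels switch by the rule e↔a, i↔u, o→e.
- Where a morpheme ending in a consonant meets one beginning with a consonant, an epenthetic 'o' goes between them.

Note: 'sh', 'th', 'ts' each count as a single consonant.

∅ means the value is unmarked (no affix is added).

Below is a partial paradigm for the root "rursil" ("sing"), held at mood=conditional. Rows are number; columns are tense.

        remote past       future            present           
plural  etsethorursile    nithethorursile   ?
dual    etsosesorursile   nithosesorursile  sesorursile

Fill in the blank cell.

ethorursile

Attach number plural oth- → othrursil.
Attach mood conditional -o → othrursilo.
tense = present: zero marking, form stays othrursilo.
Apply vowel harmony: othrursilo → ethrursile.
Apply epenthesis: ethrursile → ethorursile.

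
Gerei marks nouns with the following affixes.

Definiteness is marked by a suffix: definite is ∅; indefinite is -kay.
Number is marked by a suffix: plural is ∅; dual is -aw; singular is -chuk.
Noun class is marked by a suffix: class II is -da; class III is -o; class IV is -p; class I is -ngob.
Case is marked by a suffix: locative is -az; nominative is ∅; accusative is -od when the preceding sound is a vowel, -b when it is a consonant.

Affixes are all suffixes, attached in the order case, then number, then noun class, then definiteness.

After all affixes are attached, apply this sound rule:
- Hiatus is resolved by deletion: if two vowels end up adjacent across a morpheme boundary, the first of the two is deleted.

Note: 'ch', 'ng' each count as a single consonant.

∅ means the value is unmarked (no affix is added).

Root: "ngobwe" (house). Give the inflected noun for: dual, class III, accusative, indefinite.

ngobwodawokay

Attach case accusative -od (after vowel 'e') → ngobweod.
Attach number dual -aw → ngobweodaw.
Attach noun class class III -o → ngobweodawo.
Attach definiteness indefinite -kay → ngobweodawokay.
Apply vowel deletion: ngobweodawokay → ngobwodawokay.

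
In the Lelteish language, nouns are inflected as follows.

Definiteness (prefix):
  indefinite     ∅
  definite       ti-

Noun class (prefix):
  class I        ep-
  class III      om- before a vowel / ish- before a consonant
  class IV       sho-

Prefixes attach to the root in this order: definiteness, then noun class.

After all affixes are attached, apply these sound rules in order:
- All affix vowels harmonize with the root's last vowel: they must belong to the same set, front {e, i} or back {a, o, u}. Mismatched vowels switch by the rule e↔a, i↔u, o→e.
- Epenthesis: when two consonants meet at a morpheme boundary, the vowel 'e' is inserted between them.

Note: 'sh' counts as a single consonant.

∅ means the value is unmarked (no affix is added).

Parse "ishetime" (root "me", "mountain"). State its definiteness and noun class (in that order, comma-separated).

Segment: ish-ti-me.
definiteness: ti- → definite.
noun class: om/ish- → class III.

definite, class III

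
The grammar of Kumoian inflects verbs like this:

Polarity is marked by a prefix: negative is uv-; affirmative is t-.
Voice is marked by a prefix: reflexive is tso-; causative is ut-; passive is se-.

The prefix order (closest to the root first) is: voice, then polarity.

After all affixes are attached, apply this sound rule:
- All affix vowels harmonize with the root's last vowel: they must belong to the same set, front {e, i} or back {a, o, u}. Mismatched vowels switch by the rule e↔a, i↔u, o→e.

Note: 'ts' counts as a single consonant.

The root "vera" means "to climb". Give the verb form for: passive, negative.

uvsavera

Attach voice passive se- → severa.
Attach polarity negative uv- → uvsevera.
Apply vowel harmony: uvsevera → uvsavera.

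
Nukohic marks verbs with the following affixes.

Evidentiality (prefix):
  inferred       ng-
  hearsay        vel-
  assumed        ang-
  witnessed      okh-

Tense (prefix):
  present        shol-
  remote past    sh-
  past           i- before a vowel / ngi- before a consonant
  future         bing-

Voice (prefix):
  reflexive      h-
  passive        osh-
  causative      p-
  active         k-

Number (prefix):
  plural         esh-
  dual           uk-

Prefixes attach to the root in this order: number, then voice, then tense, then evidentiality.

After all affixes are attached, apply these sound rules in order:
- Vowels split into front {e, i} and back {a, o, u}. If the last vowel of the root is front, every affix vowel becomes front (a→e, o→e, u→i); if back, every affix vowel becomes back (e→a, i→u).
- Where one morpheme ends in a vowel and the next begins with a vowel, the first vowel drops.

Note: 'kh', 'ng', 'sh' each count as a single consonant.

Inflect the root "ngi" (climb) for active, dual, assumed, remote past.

Attach number dual uk- → ukngi.
Attach voice active k- → kukngi.
Attach tense remote past sh- → shkukngi.
Attach evidentiality assumed ang- → angshkukngi.
Apply vowel harmony: angshkukngi → engshkikngi.
Vowel deletion: no change.

engshkikngi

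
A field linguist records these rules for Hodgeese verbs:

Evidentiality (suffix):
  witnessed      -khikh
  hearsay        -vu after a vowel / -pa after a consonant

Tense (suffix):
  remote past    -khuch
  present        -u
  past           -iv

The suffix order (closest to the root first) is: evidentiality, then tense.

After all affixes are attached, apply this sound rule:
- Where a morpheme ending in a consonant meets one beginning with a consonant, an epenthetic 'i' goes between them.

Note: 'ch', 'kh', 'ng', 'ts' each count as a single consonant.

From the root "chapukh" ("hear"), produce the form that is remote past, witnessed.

Attach evidentiality witnessed -khikh → chapukhkhikh.
Attach tense remote past -khuch → chapukhkhikhkhuch.
Apply epenthesis: chapukhkhikhkhuch → chapukhikhikhikhuch.

chapukhikhikhikhuch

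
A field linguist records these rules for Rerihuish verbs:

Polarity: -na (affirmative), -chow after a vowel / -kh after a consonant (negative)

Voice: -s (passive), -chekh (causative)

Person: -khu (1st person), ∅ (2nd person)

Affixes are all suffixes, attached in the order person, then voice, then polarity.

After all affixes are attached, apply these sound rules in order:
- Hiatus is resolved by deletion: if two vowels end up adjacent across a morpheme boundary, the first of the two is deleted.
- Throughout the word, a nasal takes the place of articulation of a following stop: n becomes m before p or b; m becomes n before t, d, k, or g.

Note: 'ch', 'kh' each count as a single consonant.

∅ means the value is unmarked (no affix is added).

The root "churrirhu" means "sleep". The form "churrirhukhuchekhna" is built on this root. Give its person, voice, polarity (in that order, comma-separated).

1st person, causative, affirmative

Segment: churrirhu-khu-chekh-na.
person: -khu → 1st person.
voice: -chekh → causative.
polarity: -na → affirmative.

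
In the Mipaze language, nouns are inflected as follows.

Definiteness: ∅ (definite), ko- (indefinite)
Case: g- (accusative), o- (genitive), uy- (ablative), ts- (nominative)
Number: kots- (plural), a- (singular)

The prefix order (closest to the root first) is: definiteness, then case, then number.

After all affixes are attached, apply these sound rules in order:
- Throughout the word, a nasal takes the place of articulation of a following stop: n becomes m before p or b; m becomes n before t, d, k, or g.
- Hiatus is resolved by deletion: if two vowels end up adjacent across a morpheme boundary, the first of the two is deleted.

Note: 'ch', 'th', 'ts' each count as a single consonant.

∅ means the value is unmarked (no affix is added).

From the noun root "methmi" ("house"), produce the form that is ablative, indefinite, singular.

Attach definiteness indefinite ko- → komethmi.
Attach case ablative uy- → uykomethmi.
Attach number singular a- → auykomethmi.
Nasal assimilation: no change.
Apply vowel deletion: auykomethmi → uykomethmi.

uykomethmi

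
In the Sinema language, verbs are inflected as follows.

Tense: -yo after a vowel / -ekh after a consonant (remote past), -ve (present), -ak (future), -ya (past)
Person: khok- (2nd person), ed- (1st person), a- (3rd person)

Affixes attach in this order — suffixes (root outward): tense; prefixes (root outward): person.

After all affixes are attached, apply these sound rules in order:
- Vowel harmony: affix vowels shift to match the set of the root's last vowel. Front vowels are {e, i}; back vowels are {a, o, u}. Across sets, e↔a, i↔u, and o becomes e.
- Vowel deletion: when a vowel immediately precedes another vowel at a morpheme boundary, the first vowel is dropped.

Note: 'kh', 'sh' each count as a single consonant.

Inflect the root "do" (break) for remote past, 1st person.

addoyo

Attach person 1st person ed- → eddo.
Attach tense remote past -yo (after vowel 'o') → eddoyo.
Apply vowel harmony: eddoyo → addoyo.
Vowel deletion: no change.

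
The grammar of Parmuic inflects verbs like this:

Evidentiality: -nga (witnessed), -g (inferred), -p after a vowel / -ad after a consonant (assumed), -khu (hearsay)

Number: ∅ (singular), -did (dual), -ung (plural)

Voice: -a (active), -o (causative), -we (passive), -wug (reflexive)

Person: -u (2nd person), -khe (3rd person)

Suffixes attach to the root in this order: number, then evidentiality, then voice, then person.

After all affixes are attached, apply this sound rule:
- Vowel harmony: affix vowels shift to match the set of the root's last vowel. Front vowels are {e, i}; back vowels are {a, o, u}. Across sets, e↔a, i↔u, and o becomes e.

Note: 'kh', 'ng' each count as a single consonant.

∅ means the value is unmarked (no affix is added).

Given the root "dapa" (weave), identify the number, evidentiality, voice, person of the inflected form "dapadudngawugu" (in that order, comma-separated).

Segment: dapa-did-nga-wug-u.
number: -did → dual.
evidentiality: -nga → witnessed.
voice: -wug → reflexive.
person: -u → 2nd person.

dual, witnessed, reflexive, 2nd person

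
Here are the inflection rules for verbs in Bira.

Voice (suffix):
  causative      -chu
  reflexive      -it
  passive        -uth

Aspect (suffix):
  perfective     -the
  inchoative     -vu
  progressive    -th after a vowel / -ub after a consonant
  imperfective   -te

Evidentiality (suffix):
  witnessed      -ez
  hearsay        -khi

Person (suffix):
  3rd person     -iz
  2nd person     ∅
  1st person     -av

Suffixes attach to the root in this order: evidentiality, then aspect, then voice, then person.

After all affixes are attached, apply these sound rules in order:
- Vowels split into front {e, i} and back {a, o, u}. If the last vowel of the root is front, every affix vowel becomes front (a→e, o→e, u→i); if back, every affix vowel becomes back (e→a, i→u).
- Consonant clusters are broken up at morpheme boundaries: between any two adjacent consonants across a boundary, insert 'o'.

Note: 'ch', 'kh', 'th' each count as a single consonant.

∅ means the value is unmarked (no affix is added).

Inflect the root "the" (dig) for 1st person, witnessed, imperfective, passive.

theezoteithev

Attach evidentiality witnessed -ez → theez.
Attach aspect imperfective -te → theezte.
Attach voice passive -uth → theezteuth.
Attach person 1st person -av → theezteuthav.
Apply vowel harmony: theezteuthav → theezteithev.
Apply epenthesis: theezteithev → theezoteithev.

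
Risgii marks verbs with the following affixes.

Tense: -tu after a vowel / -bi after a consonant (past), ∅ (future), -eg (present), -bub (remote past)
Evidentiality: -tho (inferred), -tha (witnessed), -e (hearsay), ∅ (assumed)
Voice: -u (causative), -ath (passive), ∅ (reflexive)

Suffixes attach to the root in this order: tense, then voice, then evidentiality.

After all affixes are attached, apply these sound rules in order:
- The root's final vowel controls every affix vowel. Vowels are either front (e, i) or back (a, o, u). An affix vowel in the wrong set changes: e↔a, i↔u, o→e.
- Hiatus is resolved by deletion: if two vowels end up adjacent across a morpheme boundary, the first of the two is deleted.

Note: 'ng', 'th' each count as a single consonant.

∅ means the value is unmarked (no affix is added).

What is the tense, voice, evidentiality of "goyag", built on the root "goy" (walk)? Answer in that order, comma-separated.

Segment: goy-eg.
tense: -eg → present.
voice: ∅ → reflexive.
evidentiality: ∅ → assumed.

present, reflexive, assumed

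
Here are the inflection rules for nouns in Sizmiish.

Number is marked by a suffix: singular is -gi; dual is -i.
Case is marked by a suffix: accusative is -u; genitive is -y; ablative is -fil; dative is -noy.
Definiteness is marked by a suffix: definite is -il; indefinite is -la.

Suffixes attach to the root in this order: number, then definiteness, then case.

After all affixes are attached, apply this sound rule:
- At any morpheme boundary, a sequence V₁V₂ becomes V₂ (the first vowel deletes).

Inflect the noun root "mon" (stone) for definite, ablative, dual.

Attach number dual -i → moni.
Attach definiteness definite -il → moniil.
Attach case ablative -fil → moniilfil.
Apply vowel deletion: moniilfil → monilfil.

monilfil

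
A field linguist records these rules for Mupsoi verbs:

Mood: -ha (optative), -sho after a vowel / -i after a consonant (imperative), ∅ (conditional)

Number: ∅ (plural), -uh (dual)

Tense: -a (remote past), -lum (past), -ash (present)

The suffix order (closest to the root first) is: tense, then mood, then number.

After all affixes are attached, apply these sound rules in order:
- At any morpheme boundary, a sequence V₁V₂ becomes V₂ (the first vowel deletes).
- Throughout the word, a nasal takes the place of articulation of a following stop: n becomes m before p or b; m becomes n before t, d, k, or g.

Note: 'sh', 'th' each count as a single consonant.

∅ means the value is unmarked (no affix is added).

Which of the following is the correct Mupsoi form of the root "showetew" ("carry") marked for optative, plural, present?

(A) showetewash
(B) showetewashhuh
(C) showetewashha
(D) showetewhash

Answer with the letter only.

Attach tense present -ash → showetewash.
Attach mood optative -ha → showetewashha.
number = plural: zero marking, form stays showetewashha.
Vowel deletion: no change.
Nasal assimilation: no change.
So the correct form is showetewashha, option (C).
(A) showetewash is wrong: it uses conditional instead of optative for mood.
(B) showetewashhuh is wrong: it uses dual instead of plural for number.
(D) showetewhash is wrong: it has the affixes in the wrong order.

C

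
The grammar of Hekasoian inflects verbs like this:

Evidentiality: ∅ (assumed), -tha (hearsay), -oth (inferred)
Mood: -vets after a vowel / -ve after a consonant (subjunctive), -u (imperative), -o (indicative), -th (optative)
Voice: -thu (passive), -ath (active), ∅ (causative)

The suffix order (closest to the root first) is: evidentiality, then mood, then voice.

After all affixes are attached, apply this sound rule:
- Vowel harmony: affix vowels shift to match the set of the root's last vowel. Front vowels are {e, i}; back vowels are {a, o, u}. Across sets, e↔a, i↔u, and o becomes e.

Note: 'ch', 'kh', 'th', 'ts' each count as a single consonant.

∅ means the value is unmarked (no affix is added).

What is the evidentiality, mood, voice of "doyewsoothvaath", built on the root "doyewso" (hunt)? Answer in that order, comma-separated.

Segment: doyewso-oth-ve-ath.
evidentiality: -oth → inferred.
mood: -vets/ve → subjunctive.
voice: -ath → active.

inferred, subjunctive, active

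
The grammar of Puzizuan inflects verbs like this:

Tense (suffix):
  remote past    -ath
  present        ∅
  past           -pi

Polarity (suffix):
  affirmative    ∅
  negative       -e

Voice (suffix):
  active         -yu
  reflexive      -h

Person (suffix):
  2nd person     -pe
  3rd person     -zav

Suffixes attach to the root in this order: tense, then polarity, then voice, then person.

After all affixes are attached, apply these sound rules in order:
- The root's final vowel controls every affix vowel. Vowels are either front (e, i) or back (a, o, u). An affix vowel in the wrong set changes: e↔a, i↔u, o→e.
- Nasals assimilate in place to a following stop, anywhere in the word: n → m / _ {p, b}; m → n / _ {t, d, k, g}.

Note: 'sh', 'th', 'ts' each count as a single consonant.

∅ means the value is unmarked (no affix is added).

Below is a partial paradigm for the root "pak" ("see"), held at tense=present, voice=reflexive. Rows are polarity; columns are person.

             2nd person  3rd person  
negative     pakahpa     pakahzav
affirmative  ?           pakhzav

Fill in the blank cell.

pakhpa

tense = present: zero marking, form stays pak.
polarity = affirmative: zero marking, form stays pak.
Attach voice reflexive -h → pakh.
Attach person 2nd person -pe → pakhpe.
Apply vowel harmony: pakhpe → pakhpa.
Nasal assimilation: no change.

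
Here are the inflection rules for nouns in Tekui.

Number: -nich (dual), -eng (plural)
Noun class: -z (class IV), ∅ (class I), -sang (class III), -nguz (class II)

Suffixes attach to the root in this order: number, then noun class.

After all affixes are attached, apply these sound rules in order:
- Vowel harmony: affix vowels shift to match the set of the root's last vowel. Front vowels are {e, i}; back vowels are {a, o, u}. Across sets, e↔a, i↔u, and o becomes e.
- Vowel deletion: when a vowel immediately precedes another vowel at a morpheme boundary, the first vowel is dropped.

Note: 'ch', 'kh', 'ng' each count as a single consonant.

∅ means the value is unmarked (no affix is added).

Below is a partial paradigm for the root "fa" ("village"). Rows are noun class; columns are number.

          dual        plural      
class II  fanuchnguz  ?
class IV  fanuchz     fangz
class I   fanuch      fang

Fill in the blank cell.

fangnguz

Attach number plural -eng → faeng.
Attach noun class class II -nguz → faengnguz.
Apply vowel harmony: faengnguz → faangnguz.
Apply vowel deletion: faangnguz → fangnguz.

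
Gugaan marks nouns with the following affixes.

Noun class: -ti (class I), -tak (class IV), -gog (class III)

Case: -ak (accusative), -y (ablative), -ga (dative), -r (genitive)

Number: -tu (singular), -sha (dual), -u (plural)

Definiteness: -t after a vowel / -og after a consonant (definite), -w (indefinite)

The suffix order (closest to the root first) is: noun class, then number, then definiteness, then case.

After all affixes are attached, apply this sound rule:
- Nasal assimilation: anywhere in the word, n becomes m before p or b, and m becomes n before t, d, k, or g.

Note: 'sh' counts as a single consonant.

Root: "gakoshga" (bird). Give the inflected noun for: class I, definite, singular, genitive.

gakoshgatitutr

Attach noun class class I -ti → gakoshgati.
Attach number singular -tu → gakoshgatitu.
Attach definiteness definite -t (after vowel 'u') → gakoshgatitut.
Attach case genitive -r → gakoshgatitutr.
Nasal assimilation: no change.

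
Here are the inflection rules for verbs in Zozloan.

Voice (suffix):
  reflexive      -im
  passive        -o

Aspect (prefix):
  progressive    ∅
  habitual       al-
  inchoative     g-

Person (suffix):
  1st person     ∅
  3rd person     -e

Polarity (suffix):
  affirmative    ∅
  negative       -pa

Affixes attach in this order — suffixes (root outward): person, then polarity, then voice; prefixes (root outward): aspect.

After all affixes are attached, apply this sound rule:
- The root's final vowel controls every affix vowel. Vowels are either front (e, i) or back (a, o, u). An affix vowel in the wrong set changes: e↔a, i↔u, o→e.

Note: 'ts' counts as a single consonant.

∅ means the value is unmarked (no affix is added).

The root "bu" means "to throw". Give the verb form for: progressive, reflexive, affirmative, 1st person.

person = 1st person: zero marking, form stays bu.
aspect = progressive: zero marking, form stays bu.
polarity = affirmative: zero marking, form stays bu.
Attach voice reflexive -im → buim.
Apply vowel harmony: buim → buum.

buum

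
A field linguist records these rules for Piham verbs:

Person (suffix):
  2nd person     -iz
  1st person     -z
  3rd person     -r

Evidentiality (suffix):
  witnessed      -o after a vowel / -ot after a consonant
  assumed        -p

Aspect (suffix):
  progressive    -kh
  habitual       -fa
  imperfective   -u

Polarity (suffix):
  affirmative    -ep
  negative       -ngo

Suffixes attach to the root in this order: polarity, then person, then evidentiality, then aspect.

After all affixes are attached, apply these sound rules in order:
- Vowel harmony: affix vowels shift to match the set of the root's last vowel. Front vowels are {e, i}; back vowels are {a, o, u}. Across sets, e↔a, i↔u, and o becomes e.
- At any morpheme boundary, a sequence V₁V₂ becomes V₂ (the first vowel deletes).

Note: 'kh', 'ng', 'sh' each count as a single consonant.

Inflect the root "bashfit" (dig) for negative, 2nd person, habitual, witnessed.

bashfitngizetfe

Attach polarity negative -ngo → bashfitngo.
Attach person 2nd person -iz → bashfitngoiz.
Attach evidentiality witnessed -ot (after consonant 'z') → bashfitngoizot.
Attach aspect habitual -fa → bashfitngoizotfa.
Apply vowel harmony: bashfitngoizotfa → bashfitngeizetfe.
Apply vowel deletion: bashfitngeizetfe → bashfitngizetfe.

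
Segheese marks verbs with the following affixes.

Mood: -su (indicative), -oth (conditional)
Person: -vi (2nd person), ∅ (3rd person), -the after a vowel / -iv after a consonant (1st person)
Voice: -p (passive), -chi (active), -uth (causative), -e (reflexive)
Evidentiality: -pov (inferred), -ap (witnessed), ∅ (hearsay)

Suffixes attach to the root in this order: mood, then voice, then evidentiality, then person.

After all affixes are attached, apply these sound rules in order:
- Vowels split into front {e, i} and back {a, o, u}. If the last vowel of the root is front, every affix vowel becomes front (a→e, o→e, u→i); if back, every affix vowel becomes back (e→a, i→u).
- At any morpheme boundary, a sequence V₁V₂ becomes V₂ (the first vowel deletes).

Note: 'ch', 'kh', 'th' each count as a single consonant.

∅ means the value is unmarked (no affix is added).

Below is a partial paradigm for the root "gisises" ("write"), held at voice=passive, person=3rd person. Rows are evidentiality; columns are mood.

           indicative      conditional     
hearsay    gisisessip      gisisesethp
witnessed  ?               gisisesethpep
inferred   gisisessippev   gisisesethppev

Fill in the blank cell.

gisisessipep

Attach mood indicative -su → gisisessu.
Attach voice passive -p → gisisessup.
Attach evidentiality witnessed -ap → gisisessupap.
person = 3rd person: zero marking, form stays gisisessupap.
Apply vowel harmony: gisisessupap → gisisessipep.
Vowel deletion: no change.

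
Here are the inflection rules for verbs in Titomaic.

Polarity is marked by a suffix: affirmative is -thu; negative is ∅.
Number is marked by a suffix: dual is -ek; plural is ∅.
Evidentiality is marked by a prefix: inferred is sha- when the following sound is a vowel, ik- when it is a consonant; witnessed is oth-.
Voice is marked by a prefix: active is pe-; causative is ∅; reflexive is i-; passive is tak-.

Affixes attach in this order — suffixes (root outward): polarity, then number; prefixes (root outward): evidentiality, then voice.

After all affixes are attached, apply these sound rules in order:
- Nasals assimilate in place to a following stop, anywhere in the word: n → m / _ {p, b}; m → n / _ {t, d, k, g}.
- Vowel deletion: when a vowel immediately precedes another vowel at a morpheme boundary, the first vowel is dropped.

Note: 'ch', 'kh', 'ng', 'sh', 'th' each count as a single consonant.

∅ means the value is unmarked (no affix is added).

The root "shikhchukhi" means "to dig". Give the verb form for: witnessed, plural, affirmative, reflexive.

othshikhchukhithu

Attach evidentiality witnessed oth- → othshikhchukhi.
Attach voice reflexive i- → iothshikhchukhi.
Attach polarity affirmative -thu → iothshikhchukhithu.
number = plural: zero marking, form stays iothshikhchukhithu.
Nasal assimilation: no change.
Apply vowel deletion: iothshikhchukhithu → othshikhchukhithu.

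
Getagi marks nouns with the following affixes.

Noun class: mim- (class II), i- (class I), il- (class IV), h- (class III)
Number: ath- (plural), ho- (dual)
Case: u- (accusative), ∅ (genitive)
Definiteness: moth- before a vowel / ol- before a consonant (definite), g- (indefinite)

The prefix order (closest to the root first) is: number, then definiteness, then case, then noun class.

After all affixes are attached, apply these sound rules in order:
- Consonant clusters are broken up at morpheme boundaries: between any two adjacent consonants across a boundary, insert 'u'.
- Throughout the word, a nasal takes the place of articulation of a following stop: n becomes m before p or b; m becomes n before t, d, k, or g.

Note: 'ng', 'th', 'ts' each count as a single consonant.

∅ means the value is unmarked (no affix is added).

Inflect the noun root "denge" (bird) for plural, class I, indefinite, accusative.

iugathudenge

Attach number plural ath- → athdenge.
Attach definiteness indefinite g- → gathdenge.
Attach case accusative u- → ugathdenge.
Attach noun class class I i- → iugathdenge.
Apply epenthesis: iugathdenge → iugathudenge.
Nasal assimilation: no change.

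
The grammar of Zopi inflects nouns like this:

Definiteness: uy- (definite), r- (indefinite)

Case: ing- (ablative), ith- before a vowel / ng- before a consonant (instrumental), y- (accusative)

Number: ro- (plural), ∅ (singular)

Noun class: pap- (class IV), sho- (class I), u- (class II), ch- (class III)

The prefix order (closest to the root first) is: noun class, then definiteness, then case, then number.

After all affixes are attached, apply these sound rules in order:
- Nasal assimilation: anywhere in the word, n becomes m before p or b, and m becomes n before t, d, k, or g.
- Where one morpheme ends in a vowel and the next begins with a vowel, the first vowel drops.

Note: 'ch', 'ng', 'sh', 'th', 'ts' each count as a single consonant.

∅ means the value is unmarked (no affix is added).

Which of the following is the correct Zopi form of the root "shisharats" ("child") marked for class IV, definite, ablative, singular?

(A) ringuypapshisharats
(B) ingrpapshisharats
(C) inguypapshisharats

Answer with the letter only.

Attach noun class class IV pap- → papshisharats.
Attach definiteness definite uy- → uypapshisharats.
Attach case ablative ing- → inguypapshisharats.
number = singular: zero marking, form stays inguypapshisharats.
Nasal assimilation: no change.
Vowel deletion: no change.
So the correct form is inguypapshisharats, option (C).
(A) ringuypapshisharats is wrong: it uses plural instead of singular for number.
(B) ingrpapshisharats is wrong: it uses indefinite instead of definite for definiteness.

C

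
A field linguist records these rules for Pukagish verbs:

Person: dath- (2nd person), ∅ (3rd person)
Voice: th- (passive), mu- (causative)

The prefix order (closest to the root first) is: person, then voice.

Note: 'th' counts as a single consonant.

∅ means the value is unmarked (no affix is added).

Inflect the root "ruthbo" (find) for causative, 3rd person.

muruthbo

person = 3rd person: zero marking, form stays ruthbo.
Attach voice causative mu- → muruthbo.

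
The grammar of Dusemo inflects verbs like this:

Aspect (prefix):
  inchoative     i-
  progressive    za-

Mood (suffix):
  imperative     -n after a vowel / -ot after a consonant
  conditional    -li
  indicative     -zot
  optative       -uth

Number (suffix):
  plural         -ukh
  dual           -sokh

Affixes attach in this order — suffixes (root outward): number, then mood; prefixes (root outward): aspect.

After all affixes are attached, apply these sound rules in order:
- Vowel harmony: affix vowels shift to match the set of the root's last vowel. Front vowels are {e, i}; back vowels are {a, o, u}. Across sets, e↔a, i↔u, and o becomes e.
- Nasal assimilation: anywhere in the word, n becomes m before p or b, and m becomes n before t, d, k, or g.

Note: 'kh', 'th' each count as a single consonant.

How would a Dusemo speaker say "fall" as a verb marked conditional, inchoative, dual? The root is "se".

isesekhli

Attach number dual -sokh → sesokh.
Attach mood conditional -li → sesokhli.
Attach aspect inchoative i- → isesokhli.
Apply vowel harmony: isesokhli → isesekhli.
Nasal assimilation: no change.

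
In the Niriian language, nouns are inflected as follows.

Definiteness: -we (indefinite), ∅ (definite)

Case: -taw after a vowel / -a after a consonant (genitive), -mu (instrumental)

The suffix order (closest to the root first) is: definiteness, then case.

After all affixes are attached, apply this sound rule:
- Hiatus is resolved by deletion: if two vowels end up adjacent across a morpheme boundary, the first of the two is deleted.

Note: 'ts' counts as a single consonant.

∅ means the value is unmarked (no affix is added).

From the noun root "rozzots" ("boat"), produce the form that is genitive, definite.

rozzotsa

definiteness = definite: zero marking, form stays rozzots.
Attach case genitive -a (after consonant 'ts') → rozzotsa.
Vowel deletion: no change.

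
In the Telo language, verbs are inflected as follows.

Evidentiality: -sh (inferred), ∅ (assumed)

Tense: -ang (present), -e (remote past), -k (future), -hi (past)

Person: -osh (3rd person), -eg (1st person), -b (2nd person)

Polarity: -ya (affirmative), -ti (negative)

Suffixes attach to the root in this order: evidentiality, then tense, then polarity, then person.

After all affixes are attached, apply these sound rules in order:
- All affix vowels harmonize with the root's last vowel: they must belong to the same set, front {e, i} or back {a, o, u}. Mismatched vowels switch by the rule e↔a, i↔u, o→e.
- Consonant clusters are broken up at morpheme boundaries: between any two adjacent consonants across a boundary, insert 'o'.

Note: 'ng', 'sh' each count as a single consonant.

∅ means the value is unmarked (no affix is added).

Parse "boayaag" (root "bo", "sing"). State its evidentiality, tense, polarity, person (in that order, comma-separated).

assumed, remote past, affirmative, 1st person

Segment: bo-e-ya-eg.
evidentiality: ∅ → assumed.
tense: -e → remote past.
polarity: -ya → affirmative.
person: -eg → 1st person.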